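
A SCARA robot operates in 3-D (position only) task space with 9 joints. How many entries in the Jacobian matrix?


Given: task space dimension = 3, joints = 9
Jacobian is a 3 x 9 matrix
Total entries = rows * columns
Total = 3 * 9
Total = 27

27


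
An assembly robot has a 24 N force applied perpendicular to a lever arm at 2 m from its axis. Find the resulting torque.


Given: F = 24 N, r = 2 m, angle = 90 deg (perpendicular)
Using tau = F * r * sin(90)
sin(90) = 1
tau = 24 * 2 * 1
tau = 48 Nm

48 Nm


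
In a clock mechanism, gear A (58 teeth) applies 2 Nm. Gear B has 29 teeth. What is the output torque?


Given: N1 = 58, N2 = 29, T1 = 2 Nm
Using T2/T1 = N2/N1
T2 = T1 * N2 / N1
T2 = 2 * 29 / 58
T2 = 58 / 58
T2 = 1 Nm

1 Nm


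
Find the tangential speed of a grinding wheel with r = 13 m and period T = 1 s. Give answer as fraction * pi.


Given: radius r = 13 m, period T = 1 s
Using v = 2*pi*r / T
v = 2*pi*13 / 1
v = 26*pi / 1
v = 26*pi m/s

26*pi m/s


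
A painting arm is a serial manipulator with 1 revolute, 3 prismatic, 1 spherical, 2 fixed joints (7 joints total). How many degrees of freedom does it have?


Given: serial robot with 1 revolute, 3 prismatic, 1 spherical, 2 fixed joints
DOF contribution per joint type: revolute=1, prismatic=1, spherical=3, fixed=0
DOF = 1*1 + 3*1 + 1*3 + 2*0
DOF = 7

7


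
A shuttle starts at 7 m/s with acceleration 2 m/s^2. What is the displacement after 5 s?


Given: v0 = 7 m/s, a = 2 m/s^2, t = 5 s
Using s = v0*t + (1/2)*a*t^2
s = 7*5 + (1/2)*2*5^2
s = 35 + (1/2)*50
s = 35 + 25
s = 60

60 m


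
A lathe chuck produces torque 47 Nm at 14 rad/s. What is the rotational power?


Given: tau = 47 Nm, omega = 14 rad/s
Using P = tau * omega
P = 47 * 14
P = 658 W

658 W


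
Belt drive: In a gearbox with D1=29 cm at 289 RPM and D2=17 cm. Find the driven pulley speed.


Given: D1 = 29 cm, w1 = 289 RPM, D2 = 17 cm
Using D1*w1 = D2*w2
w2 = D1*w1 / D2
w2 = 29*289 / 17
w2 = 8381 / 17
w2 = 493 RPM

493 RPM


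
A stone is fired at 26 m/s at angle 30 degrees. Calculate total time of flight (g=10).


Given: v0 = 26 m/s, theta = 30 deg, g = 10 m/s^2
sin(30) = 1/2
Using T = 2*v0*sin(theta) / g
T = 2*26*1/2 / 10
T = 26 / 10
T = 13/5 s

13/5 s


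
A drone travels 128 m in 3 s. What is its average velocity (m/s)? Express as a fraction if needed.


Given: distance d = 128 m, time t = 3 s
Using v = d / t
v = 128 / 3
v = 128/3 m/s

128/3 m/s


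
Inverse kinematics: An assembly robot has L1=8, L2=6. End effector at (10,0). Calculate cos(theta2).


Given: L1 = 8, L2 = 6, target (x, y) = (10, 0)
Using cos(theta2) = (x^2 + y^2 - L1^2 - L2^2) / (2*L1*L2)
x^2 + y^2 = 10^2 + 0 = 100
L1^2 + L2^2 = 64 + 36 = 100
Numerator = 100 - 100 = 0
Denominator = 2*8*6 = 96
cos(theta2) = 0/96 = 0

0


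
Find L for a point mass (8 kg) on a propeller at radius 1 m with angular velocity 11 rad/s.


Given: m = 8 kg, r = 1 m, omega = 11 rad/s
For a point mass: I = m*r^2
I = 8*1^2 = 8*1 = 8
L = I*omega = 8*11
L = 88 kg*m^2/s

88 kg*m^2/s


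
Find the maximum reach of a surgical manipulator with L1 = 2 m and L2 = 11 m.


Given: L1 = 2 m, L2 = 11 m
For a 2-link planar arm, max reach = L1 + L2 (fully extended)
Max reach = 2 + 11
Max reach = 13 m

13 m


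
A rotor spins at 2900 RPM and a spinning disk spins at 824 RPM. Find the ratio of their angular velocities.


Given: RPM_A = 2900, RPM_B = 824
omega = 2*pi*RPM/60, so omega_A/omega_B = RPM_A / RPM_B
omega_A/omega_B = 2900 / 824
omega_A/omega_B = 725/206

725/206


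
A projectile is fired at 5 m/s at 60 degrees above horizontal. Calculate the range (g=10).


Given: v0 = 5 m/s, theta = 60 deg, g = 10 m/s^2
sin(2*60) = sin(120) = sqrt(3)/2
Using R = v0^2 * sin(2*theta) / g
R = 5^2 * (sqrt(3)/2) / 10
R = 25 * sqrt(3) / 20
R = 5/4*sqrt(3) m

5/4*sqrt(3) m


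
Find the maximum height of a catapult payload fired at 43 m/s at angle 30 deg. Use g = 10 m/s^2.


Given: v0 = 43 m/s, theta = 30 deg, g = 10 m/s^2
sin^2(30) = 1/4
Using H = v0^2 * sin^2(theta) / (2*g)
H = 43^2 * 1/4 / (2*10)
H = 1849 * 1/4 / 20
H = 1849/4 / 20
H = 1849/80 m

1849/80 m


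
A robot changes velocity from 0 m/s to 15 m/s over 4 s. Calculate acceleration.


Given: initial velocity v0 = 0 m/s, final velocity v = 15 m/s, time t = 4 s
Using a = (v - v0) / t
a = (15 - 0) / 4
a = 15 / 4
a = 15/4 m/s^2

15/4 m/s^2


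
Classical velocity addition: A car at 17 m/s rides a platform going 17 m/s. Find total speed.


Given: object velocity = 17 m/s, platform velocity = 17 m/s (same direction)
Using classical velocity addition: v_total = v_object + v_platform
v_total = 17 + 17
v_total = 34 m/s

34 m/s


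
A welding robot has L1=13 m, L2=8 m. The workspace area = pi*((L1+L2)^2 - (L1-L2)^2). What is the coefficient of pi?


Given: L1 = 13, L2 = 8
(L1+L2)^2 = (21)^2 = 441
(L1-L2)^2 = (5)^2 = 25
Difference = 441 - 25 = 416
This equals 4*L1*L2 = 4*13*8 = 416
Workspace area = 416*pi

416


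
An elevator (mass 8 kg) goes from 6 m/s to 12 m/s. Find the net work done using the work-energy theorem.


Given: m = 8 kg, v0 = 6 m/s, v = 12 m/s
Using W = (1/2)*m*(v^2 - v0^2)
v^2 = 12^2 = 144
v0^2 = 6^2 = 36
v^2 - v0^2 = 144 - 36 = 108
W = (1/2)*8*108 = 432 J

432 J


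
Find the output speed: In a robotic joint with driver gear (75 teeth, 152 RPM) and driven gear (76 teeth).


Given: N1 = 75 teeth, w1 = 152 RPM, N2 = 76 teeth
Using N1*w1 = N2*w2
w2 = N1*w1 / N2
w2 = 75*152 / 76
w2 = 11400 / 76
w2 = 150 RPM

150 RPM


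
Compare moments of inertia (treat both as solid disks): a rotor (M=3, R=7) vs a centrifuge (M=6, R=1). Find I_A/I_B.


Given: M1=3 kg, R1=7 m, M2=6 kg, R2=1 m
For a disk: I = (1/2)*M*R^2, so I_A/I_B = (M1*R1^2)/(M2*R2^2)
M1*R1^2 = 3*49 = 147
M2*R2^2 = 6*1 = 6
I_A/I_B = 147/6 = 49/2

49/2


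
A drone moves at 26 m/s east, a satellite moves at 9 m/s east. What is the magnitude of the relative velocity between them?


Given: v_A = 26 m/s east, v_B = 9 m/s east
Both move in the same direction; relative speed = |v_A - v_B|
|26 - 9| = |17|
= 17 m/s

17 m/s


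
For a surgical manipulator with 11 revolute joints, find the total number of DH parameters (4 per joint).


Given: 11 joints, 4 DH parameters per joint (d, theta, a, alpha)
Total DH parameters = number_of_joints * 4
Total = 11 * 4
Total = 44

44


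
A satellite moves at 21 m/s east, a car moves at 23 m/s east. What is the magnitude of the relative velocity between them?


Given: v_A = 21 m/s east, v_B = 23 m/s east
Both move in the same direction; relative speed = |v_A - v_B|
|21 - 23| = |-2|
= 2 m/s

2 m/s


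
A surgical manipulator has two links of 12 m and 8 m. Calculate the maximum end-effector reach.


Given: L1 = 12 m, L2 = 8 m
For a 2-link planar arm, max reach = L1 + L2 (fully extended)
Max reach = 12 + 8
Max reach = 20 m

20 m


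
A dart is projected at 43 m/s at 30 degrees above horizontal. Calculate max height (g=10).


Given: v0 = 43 m/s, theta = 30 deg, g = 10 m/s^2
sin^2(30) = 1/4
Using H = v0^2 * sin^2(theta) / (2*g)
H = 43^2 * 1/4 / (2*10)
H = 1849 * 1/4 / 20
H = 1849/4 / 20
H = 1849/80 m

1849/80 m


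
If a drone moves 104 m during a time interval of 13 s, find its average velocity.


Given: distance d = 104 m, time t = 13 s
Using v = d / t
v = 104 / 13
v = 8 m/s

8 m/s


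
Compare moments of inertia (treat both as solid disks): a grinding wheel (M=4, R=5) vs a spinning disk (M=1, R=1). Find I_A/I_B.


Given: M1=4 kg, R1=5 m, M2=1 kg, R2=1 m
For a disk: I = (1/2)*M*R^2, so I_A/I_B = (M1*R1^2)/(M2*R2^2)
M1*R1^2 = 4*25 = 100
M2*R2^2 = 1*1 = 1
I_A/I_B = 100/1 = 100

100


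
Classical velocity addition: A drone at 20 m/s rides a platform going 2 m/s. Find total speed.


Given: object velocity = 20 m/s, platform velocity = 2 m/s (same direction)
Using classical velocity addition: v_total = v_object + v_platform
v_total = 20 + 2
v_total = 22 m/s

22 m/s


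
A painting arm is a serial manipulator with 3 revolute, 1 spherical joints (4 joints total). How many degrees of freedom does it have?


Given: serial robot with 3 revolute, 1 spherical joints
DOF contribution per joint type: revolute=1, prismatic=1, spherical=3, fixed=0
DOF = 3*1 + 1*3
DOF = 6

6


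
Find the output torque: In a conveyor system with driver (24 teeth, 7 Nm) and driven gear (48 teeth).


Given: N1 = 24, N2 = 48, T1 = 7 Nm
Using T2/T1 = N2/N1
T2 = T1 * N2 / N1
T2 = 7 * 48 / 24
T2 = 336 / 24
T2 = 14 Nm

14 Nm


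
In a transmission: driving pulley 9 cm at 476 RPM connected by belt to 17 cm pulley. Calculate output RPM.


Given: D1 = 9 cm, w1 = 476 RPM, D2 = 17 cm
Using D1*w1 = D2*w2
w2 = D1*w1 / D2
w2 = 9*476 / 17
w2 = 4284 / 17
w2 = 252 RPM

252 RPM


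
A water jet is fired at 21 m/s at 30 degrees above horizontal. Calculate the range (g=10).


Given: v0 = 21 m/s, theta = 30 deg, g = 10 m/s^2
sin(2*30) = sin(60) = sqrt(3)/2
Using R = v0^2 * sin(2*theta) / g
R = 21^2 * (sqrt(3)/2) / 10
R = 441 * sqrt(3) / 20
R = 441/20*sqrt(3) m

441/20*sqrt(3) m


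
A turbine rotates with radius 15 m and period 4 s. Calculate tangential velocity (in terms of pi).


Given: radius r = 15 m, period T = 4 s
Using v = 2*pi*r / T
v = 2*pi*15 / 4
v = 30*pi / 4
v = 15/2*pi m/s

15/2*pi m/s


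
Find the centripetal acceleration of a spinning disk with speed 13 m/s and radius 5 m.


Given: v = 13 m/s, r = 5 m
Using a_c = v^2 / r
a_c = 13^2 / 5
a_c = 169 / 5
a_c = 169/5 m/s^2

169/5 m/s^2


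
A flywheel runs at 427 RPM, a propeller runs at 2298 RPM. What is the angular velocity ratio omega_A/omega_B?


Given: RPM_A = 427, RPM_B = 2298
omega = 2*pi*RPM/60, so omega_A/omega_B = RPM_A / RPM_B
omega_A/omega_B = 427 / 2298
omega_A/omega_B = 427/2298

427/2298


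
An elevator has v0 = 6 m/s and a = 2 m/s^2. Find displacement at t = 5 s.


Given: v0 = 6 m/s, a = 2 m/s^2, t = 5 s
Using s = v0*t + (1/2)*a*t^2
s = 6*5 + (1/2)*2*5^2
s = 30 + (1/2)*50
s = 30 + 25
s = 55

55 m


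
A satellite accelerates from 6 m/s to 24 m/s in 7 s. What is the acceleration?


Given: initial velocity v0 = 6 m/s, final velocity v = 24 m/s, time t = 7 s
Using a = (v - v0) / t
a = (24 - 6) / 7
a = 18 / 7
a = 18/7 m/s^2

18/7 m/s^2


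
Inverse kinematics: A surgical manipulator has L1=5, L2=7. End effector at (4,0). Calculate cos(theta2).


Given: L1 = 5, L2 = 7, target (x, y) = (4, 0)
Using cos(theta2) = (x^2 + y^2 - L1^2 - L2^2) / (2*L1*L2)
x^2 + y^2 = 4^2 + 0 = 16
L1^2 + L2^2 = 25 + 49 = 74
Numerator = 16 - 74 = -58
Denominator = 2*5*7 = 70
cos(theta2) = -58/70 = -29/35

-29/35


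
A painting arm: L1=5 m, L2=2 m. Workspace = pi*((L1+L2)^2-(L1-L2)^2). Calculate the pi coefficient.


Given: L1 = 5, L2 = 2
(L1+L2)^2 = (7)^2 = 49
(L1-L2)^2 = (3)^2 = 9
Difference = 49 - 9 = 40
This equals 4*L1*L2 = 4*5*2 = 40
Workspace area = 40*pi

40


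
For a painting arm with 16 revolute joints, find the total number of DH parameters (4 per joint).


Given: 16 joints, 4 DH parameters per joint (d, theta, a, alpha)
Total DH parameters = number_of_joints * 4
Total = 16 * 4
Total = 64

64


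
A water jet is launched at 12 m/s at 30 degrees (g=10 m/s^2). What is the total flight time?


Given: v0 = 12 m/s, theta = 30 deg, g = 10 m/s^2
sin(30) = 1/2
Using T = 2*v0*sin(theta) / g
T = 2*12*1/2 / 10
T = 12 / 10
T = 6/5 s

6/5 s


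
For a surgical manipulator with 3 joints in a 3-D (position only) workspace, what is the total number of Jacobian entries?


Given: task space dimension = 3, joints = 3
Jacobian is a 3 x 3 matrix
Total entries = rows * columns
Total = 3 * 3
Total = 9

9


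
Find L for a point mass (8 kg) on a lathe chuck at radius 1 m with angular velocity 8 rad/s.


Given: m = 8 kg, r = 1 m, omega = 8 rad/s
For a point mass: I = m*r^2
I = 8*1^2 = 8*1 = 8
L = I*omega = 8*8
L = 64 kg*m^2/s

64 kg*m^2/s


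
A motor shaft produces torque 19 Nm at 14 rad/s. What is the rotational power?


Given: tau = 19 Nm, omega = 14 rad/s
Using P = tau * omega
P = 19 * 14
P = 266 W

266 W


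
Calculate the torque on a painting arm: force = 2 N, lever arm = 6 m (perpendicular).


Given: F = 2 N, r = 6 m, angle = 90 deg (perpendicular)
Using tau = F * r * sin(90)
sin(90) = 1
tau = 2 * 6 * 1
tau = 12 Nm

12 Nm


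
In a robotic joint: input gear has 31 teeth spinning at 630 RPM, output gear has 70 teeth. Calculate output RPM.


Given: N1 = 31 teeth, w1 = 630 RPM, N2 = 70 teeth
Using N1*w1 = N2*w2
w2 = N1*w1 / N2
w2 = 31*630 / 70
w2 = 19530 / 70
w2 = 279 RPM

279 RPM


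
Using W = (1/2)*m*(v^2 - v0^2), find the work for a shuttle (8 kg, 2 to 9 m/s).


Given: m = 8 kg, v0 = 2 m/s, v = 9 m/s
Using W = (1/2)*m*(v^2 - v0^2)
v^2 = 9^2 = 81
v0^2 = 2^2 = 4
v^2 - v0^2 = 81 - 4 = 77
W = (1/2)*8*77 = 308 J

308 J


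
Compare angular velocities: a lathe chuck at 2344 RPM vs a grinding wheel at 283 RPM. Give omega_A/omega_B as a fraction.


Given: RPM_A = 2344, RPM_B = 283
omega = 2*pi*RPM/60, so omega_A/omega_B = RPM_A / RPM_B
omega_A/omega_B = 2344 / 283
omega_A/omega_B = 2344/283

2344/283


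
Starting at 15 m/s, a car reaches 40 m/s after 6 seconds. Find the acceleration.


Given: initial velocity v0 = 15 m/s, final velocity v = 40 m/s, time t = 6 s
Using a = (v - v0) / t
a = (40 - 15) / 6
a = 25 / 6
a = 25/6 m/s^2

25/6 m/s^2


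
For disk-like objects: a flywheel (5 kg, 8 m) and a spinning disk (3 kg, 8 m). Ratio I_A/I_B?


Given: M1=5 kg, R1=8 m, M2=3 kg, R2=8 m
For a disk: I = (1/2)*M*R^2, so I_A/I_B = (M1*R1^2)/(M2*R2^2)
M1*R1^2 = 5*64 = 320
M2*R2^2 = 3*64 = 192
I_A/I_B = 320/192 = 5/3

5/3


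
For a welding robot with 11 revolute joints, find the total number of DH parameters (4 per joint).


Given: 11 joints, 4 DH parameters per joint (d, theta, a, alpha)
Total DH parameters = number_of_joints * 4
Total = 11 * 4
Total = 44

44


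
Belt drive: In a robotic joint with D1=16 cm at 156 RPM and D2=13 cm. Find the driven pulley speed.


Given: D1 = 16 cm, w1 = 156 RPM, D2 = 13 cm
Using D1*w1 = D2*w2
w2 = D1*w1 / D2
w2 = 16*156 / 13
w2 = 2496 / 13
w2 = 192 RPM

192 RPM


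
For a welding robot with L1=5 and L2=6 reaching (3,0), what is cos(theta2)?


Given: L1 = 5, L2 = 6, target (x, y) = (3, 0)
Using cos(theta2) = (x^2 + y^2 - L1^2 - L2^2) / (2*L1*L2)
x^2 + y^2 = 3^2 + 0 = 9
L1^2 + L2^2 = 25 + 36 = 61
Numerator = 9 - 61 = -52
Denominator = 2*5*6 = 60
cos(theta2) = -52/60 = -13/15

-13/15


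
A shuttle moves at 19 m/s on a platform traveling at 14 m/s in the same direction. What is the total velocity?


Given: object velocity = 19 m/s, platform velocity = 14 m/s (same direction)
Using classical velocity addition: v_total = v_object + v_platform
v_total = 19 + 14
v_total = 33 m/s

33 m/s


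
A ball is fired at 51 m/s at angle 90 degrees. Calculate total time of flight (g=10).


Given: v0 = 51 m/s, theta = 90 deg, g = 10 m/s^2
sin(90) = 1
Using T = 2*v0*sin(theta) / g
T = 2*51*1 / 10
T = 102 / 10
T = 51/5 s

51/5 s


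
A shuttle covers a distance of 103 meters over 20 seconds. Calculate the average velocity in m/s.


Given: distance d = 103 m, time t = 20 s
Using v = d / t
v = 103 / 20
v = 103/20 m/s

103/20 m/s


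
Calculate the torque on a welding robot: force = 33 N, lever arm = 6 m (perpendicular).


Given: F = 33 N, r = 6 m, angle = 90 deg (perpendicular)
Using tau = F * r * sin(90)
sin(90) = 1
tau = 33 * 6 * 1
tau = 198 Nm

198 Nm


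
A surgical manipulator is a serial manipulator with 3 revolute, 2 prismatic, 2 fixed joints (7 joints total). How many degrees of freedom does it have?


Given: serial robot with 3 revolute, 2 prismatic, 2 fixed joints
DOF contribution per joint type: revolute=1, prismatic=1, spherical=3, fixed=0
DOF = 3*1 + 2*1 + 2*0
DOF = 5

5


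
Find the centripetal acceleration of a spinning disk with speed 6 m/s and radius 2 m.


Given: v = 6 m/s, r = 2 m
Using a_c = v^2 / r
a_c = 6^2 / 2
a_c = 36 / 2
a_c = 18 m/s^2

18 m/s^2


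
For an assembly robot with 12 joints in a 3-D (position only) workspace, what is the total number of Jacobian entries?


Given: task space dimension = 3, joints = 12
Jacobian is a 3 x 12 matrix
Total entries = rows * columns
Total = 3 * 12
Total = 36

36


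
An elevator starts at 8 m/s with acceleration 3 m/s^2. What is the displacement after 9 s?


Given: v0 = 8 m/s, a = 3 m/s^2, t = 9 s
Using s = v0*t + (1/2)*a*t^2
s = 8*9 + (1/2)*3*9^2
s = 72 + (1/2)*243
s = 72 + 243/2
s = 387/2

387/2 m


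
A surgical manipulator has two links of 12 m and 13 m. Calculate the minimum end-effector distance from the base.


Given: L1 = 12 m, L2 = 13 m
For a 2-link planar arm, min reach = |L1 - L2| (second link folded back)
Min reach = |12 - 13|
Min reach = 1 m

1 m


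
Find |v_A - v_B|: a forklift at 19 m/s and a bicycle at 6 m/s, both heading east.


Given: v_A = 19 m/s east, v_B = 6 m/s east
Both move in the same direction; relative speed = |v_A - v_B|
|19 - 6| = |13|
= 13 m/s

13 m/s


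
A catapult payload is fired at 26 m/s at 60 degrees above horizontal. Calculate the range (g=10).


Given: v0 = 26 m/s, theta = 60 deg, g = 10 m/s^2
sin(2*60) = sin(120) = sqrt(3)/2
Using R = v0^2 * sin(2*theta) / g
R = 26^2 * (sqrt(3)/2) / 10
R = 676 * sqrt(3) / 20
R = 169/5*sqrt(3) m

169/5*sqrt(3) m


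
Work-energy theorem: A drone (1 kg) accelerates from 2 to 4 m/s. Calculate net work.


Given: m = 1 kg, v0 = 2 m/s, v = 4 m/s
Using W = (1/2)*m*(v^2 - v0^2)
v^2 = 4^2 = 16
v0^2 = 2^2 = 4
v^2 - v0^2 = 16 - 4 = 12
W = (1/2)*1*12 = 6 J

6 J


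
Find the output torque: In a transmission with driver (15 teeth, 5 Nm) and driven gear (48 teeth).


Given: N1 = 15, N2 = 48, T1 = 5 Nm
Using T2/T1 = N2/N1
T2 = T1 * N2 / N1
T2 = 5 * 48 / 15
T2 = 240 / 15
T2 = 16 Nm

16 Nm


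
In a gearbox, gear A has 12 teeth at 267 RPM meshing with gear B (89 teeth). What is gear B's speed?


Given: N1 = 12 teeth, w1 = 267 RPM, N2 = 89 teeth
Using N1*w1 = N2*w2
w2 = N1*w1 / N2
w2 = 12*267 / 89
w2 = 3204 / 89
w2 = 36 RPM

36 RPM


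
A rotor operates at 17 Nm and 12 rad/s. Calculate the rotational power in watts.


Given: tau = 17 Nm, omega = 12 rad/s
Using P = tau * omega
P = 17 * 12
P = 204 W

204 W


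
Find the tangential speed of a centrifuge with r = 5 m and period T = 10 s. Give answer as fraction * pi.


Given: radius r = 5 m, period T = 10 s
Using v = 2*pi*r / T
v = 2*pi*5 / 10
v = 10*pi / 10
v = 1*pi m/s

1*pi m/s


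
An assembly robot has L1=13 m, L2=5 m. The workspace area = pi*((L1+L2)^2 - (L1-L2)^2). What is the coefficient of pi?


Given: L1 = 13, L2 = 5
(L1+L2)^2 = (18)^2 = 324
(L1-L2)^2 = (8)^2 = 64
Difference = 324 - 64 = 260
This equals 4*L1*L2 = 4*13*5 = 260
Workspace area = 260*pi

260


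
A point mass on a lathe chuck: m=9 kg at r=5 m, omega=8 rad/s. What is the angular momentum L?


Given: m = 9 kg, r = 5 m, omega = 8 rad/s
For a point mass: I = m*r^2
I = 9*5^2 = 9*25 = 225
L = I*omega = 225*8
L = 1800 kg*m^2/s

1800 kg*m^2/s


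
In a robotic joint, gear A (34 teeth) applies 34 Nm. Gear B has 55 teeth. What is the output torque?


Given: N1 = 34, N2 = 55, T1 = 34 Nm
Using T2/T1 = N2/N1
T2 = T1 * N2 / N1
T2 = 34 * 55 / 34
T2 = 1870 / 34
T2 = 55 Nm

55 Nm


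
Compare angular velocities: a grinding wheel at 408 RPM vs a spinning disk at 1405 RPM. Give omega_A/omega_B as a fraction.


Given: RPM_A = 408, RPM_B = 1405
omega = 2*pi*RPM/60, so omega_A/omega_B = RPM_A / RPM_B
omega_A/omega_B = 408 / 1405
omega_A/omega_B = 408/1405

408/1405


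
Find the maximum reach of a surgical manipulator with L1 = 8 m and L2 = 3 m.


Given: L1 = 8 m, L2 = 3 m
For a 2-link planar arm, max reach = L1 + L2 (fully extended)
Max reach = 8 + 3
Max reach = 11 m

11 m


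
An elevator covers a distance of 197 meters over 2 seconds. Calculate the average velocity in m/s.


Given: distance d = 197 m, time t = 2 s
Using v = d / t
v = 197 / 2
v = 197/2 m/s

197/2 m/s


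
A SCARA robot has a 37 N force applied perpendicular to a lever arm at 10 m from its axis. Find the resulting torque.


Given: F = 37 N, r = 10 m, angle = 90 deg (perpendicular)
Using tau = F * r * sin(90)
sin(90) = 1
tau = 37 * 10 * 1
tau = 370 Nm

370 Nm


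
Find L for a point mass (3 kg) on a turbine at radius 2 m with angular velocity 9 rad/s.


Given: m = 3 kg, r = 2 m, omega = 9 rad/s
For a point mass: I = m*r^2
I = 3*2^2 = 3*4 = 12
L = I*omega = 12*9
L = 108 kg*m^2/s

108 kg*m^2/s


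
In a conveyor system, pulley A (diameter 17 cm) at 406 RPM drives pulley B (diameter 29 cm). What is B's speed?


Given: D1 = 17 cm, w1 = 406 RPM, D2 = 29 cm
Using D1*w1 = D2*w2
w2 = D1*w1 / D2
w2 = 17*406 / 29
w2 = 6902 / 29
w2 = 238 RPM

238 RPM


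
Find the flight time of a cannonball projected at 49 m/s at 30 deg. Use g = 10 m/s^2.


Given: v0 = 49 m/s, theta = 30 deg, g = 10 m/s^2
sin(30) = 1/2
Using T = 2*v0*sin(theta) / g
T = 2*49*1/2 / 10
T = 49 / 10
T = 49/10 s

49/10 s


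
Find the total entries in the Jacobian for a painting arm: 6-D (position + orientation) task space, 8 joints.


Given: task space dimension = 6, joints = 8
Jacobian is a 6 x 8 matrix
Total entries = rows * columns
Total = 6 * 8
Total = 48

48


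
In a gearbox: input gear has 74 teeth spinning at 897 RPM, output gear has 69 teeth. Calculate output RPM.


Given: N1 = 74 teeth, w1 = 897 RPM, N2 = 69 teeth
Using N1*w1 = N2*w2
w2 = N1*w1 / N2
w2 = 74*897 / 69
w2 = 66378 / 69
w2 = 962 RPM

962 RPM


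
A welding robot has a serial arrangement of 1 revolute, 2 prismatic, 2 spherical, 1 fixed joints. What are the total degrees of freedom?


Given: serial robot with 1 revolute, 2 prismatic, 2 spherical, 1 fixed joints
DOF contribution per joint type: revolute=1, prismatic=1, spherical=3, fixed=0
DOF = 1*1 + 2*1 + 2*3 + 1*0
DOF = 9

9


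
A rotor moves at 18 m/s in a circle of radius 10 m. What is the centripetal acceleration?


Given: v = 18 m/s, r = 10 m
Using a_c = v^2 / r
a_c = 18^2 / 10
a_c = 324 / 10
a_c = 162/5 m/s^2

162/5 m/s^2


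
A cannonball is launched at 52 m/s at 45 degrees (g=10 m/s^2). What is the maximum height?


Given: v0 = 52 m/s, theta = 45 deg, g = 10 m/s^2
sin^2(45) = 1/2
Using H = v0^2 * sin^2(theta) / (2*g)
H = 52^2 * 1/2 / (2*10)
H = 2704 * 1/2 / 20
H = 1352 / 20
H = 338/5 m

338/5 m


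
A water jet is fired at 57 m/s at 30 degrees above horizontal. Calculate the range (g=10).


Given: v0 = 57 m/s, theta = 30 deg, g = 10 m/s^2
sin(2*30) = sin(60) = sqrt(3)/2
Using R = v0^2 * sin(2*theta) / g
R = 57^2 * (sqrt(3)/2) / 10
R = 3249 * sqrt(3) / 20
R = 3249/20*sqrt(3) m

3249/20*sqrt(3) m


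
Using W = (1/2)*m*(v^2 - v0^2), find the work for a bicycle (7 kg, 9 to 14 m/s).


Given: m = 7 kg, v0 = 9 m/s, v = 14 m/s
Using W = (1/2)*m*(v^2 - v0^2)
v^2 = 14^2 = 196
v0^2 = 9^2 = 81
v^2 - v0^2 = 196 - 81 = 115
W = (1/2)*7*115 = 805/2 J

805/2 J


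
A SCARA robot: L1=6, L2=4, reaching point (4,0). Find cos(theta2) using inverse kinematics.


Given: L1 = 6, L2 = 4, target (x, y) = (4, 0)
Using cos(theta2) = (x^2 + y^2 - L1^2 - L2^2) / (2*L1*L2)
x^2 + y^2 = 4^2 + 0 = 16
L1^2 + L2^2 = 36 + 16 = 52
Numerator = 16 - 52 = -36
Denominator = 2*6*4 = 48
cos(theta2) = -36/48 = -3/4

-3/4


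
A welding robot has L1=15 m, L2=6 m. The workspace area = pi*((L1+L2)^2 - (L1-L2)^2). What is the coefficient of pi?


Given: L1 = 15, L2 = 6
(L1+L2)^2 = (21)^2 = 441
(L1-L2)^2 = (9)^2 = 81
Difference = 441 - 81 = 360
This equals 4*L1*L2 = 4*15*6 = 360
Workspace area = 360*pi

360


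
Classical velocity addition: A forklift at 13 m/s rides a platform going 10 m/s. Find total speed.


Given: object velocity = 13 m/s, platform velocity = 10 m/s (same direction)
Using classical velocity addition: v_total = v_object + v_platform
v_total = 13 + 10
v_total = 23 m/s

23 m/s


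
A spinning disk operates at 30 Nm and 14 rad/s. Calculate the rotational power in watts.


Given: tau = 30 Nm, omega = 14 rad/s
Using P = tau * omega
P = 30 * 14
P = 420 W

420 W


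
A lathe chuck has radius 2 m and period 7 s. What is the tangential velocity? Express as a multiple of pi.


Given: radius r = 2 m, period T = 7 s
Using v = 2*pi*r / T
v = 2*pi*2 / 7
v = 4*pi / 7
v = 4/7*pi m/s

4/7*pi m/s


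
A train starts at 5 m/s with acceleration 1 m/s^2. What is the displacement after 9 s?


Given: v0 = 5 m/s, a = 1 m/s^2, t = 9 s
Using s = v0*t + (1/2)*a*t^2
s = 5*9 + (1/2)*1*9^2
s = 45 + (1/2)*81
s = 45 + 81/2
s = 171/2

171/2 m


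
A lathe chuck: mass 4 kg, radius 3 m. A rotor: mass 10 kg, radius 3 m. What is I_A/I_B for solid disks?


Given: M1=4 kg, R1=3 m, M2=10 kg, R2=3 m
For a disk: I = (1/2)*M*R^2, so I_A/I_B = (M1*R1^2)/(M2*R2^2)
M1*R1^2 = 4*9 = 36
M2*R2^2 = 10*9 = 90
I_A/I_B = 36/90 = 2/5

2/5


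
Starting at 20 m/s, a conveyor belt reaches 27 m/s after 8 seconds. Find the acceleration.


Given: initial velocity v0 = 20 m/s, final velocity v = 27 m/s, time t = 8 s
Using a = (v - v0) / t
a = (27 - 20) / 8
a = 7 / 8
a = 7/8 m/s^2

7/8 m/s^2


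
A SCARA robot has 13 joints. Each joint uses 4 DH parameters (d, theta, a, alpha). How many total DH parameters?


Given: 13 joints, 4 DH parameters per joint (d, theta, a, alpha)
Total DH parameters = number_of_joints * 4
Total = 13 * 4
Total = 52

52


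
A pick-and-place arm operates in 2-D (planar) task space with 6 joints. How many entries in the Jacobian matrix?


Given: task space dimension = 2, joints = 6
Jacobian is a 2 x 6 matrix
Total entries = rows * columns
Total = 2 * 6
Total = 12

12


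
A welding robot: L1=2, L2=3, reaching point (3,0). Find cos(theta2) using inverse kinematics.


Given: L1 = 2, L2 = 3, target (x, y) = (3, 0)
Using cos(theta2) = (x^2 + y^2 - L1^2 - L2^2) / (2*L1*L2)
x^2 + y^2 = 3^2 + 0 = 9
L1^2 + L2^2 = 4 + 9 = 13
Numerator = 9 - 13 = -4
Denominator = 2*2*3 = 12
cos(theta2) = -4/12 = -1/3

-1/3


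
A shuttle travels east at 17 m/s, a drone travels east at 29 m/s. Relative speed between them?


Given: v_A = 17 m/s east, v_B = 29 m/s east
Both move in the same direction; relative speed = |v_A - v_B|
|17 - 29| = |-12|
= 12 m/s

12 m/s


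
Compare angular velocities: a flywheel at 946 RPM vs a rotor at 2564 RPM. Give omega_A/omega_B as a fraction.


Given: RPM_A = 946, RPM_B = 2564
omega = 2*pi*RPM/60, so omega_A/omega_B = RPM_A / RPM_B
omega_A/omega_B = 946 / 2564
omega_A/omega_B = 473/1282

473/1282


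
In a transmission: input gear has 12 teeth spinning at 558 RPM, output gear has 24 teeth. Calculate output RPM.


Given: N1 = 12 teeth, w1 = 558 RPM, N2 = 24 teeth
Using N1*w1 = N2*w2
w2 = N1*w1 / N2
w2 = 12*558 / 24
w2 = 6696 / 24
w2 = 279 RPM

279 RPM


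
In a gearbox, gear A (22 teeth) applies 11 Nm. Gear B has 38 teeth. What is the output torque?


Given: N1 = 22, N2 = 38, T1 = 11 Nm
Using T2/T1 = N2/N1
T2 = T1 * N2 / N1
T2 = 11 * 38 / 22
T2 = 418 / 22
T2 = 19 Nm

19 Nm


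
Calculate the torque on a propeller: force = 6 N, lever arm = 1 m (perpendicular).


Given: F = 6 N, r = 1 m, angle = 90 deg (perpendicular)
Using tau = F * r * sin(90)
sin(90) = 1
tau = 6 * 1 * 1
tau = 6 Nm

6 Nm


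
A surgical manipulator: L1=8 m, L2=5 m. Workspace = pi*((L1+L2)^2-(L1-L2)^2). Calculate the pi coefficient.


Given: L1 = 8, L2 = 5
(L1+L2)^2 = (13)^2 = 169
(L1-L2)^2 = (3)^2 = 9
Difference = 169 - 9 = 160
This equals 4*L1*L2 = 4*8*5 = 160
Workspace area = 160*pi

160


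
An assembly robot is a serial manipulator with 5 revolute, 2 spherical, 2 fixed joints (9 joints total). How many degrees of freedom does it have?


Given: serial robot with 5 revolute, 2 spherical, 2 fixed joints
DOF contribution per joint type: revolute=1, prismatic=1, spherical=3, fixed=0
DOF = 5*1 + 2*3 + 2*0
DOF = 11

11


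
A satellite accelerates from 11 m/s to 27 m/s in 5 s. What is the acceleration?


Given: initial velocity v0 = 11 m/s, final velocity v = 27 m/s, time t = 5 s
Using a = (v - v0) / t
a = (27 - 11) / 5
a = 16 / 5
a = 16/5 m/s^2

16/5 m/s^2


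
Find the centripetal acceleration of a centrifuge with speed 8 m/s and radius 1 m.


Given: v = 8 m/s, r = 1 m
Using a_c = v^2 / r
a_c = 8^2 / 1
a_c = 64 / 1
a_c = 64 m/s^2

64 m/s^2


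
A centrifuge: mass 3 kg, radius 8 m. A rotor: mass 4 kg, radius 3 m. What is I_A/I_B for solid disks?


Given: M1=3 kg, R1=8 m, M2=4 kg, R2=3 m
For a disk: I = (1/2)*M*R^2, so I_A/I_B = (M1*R1^2)/(M2*R2^2)
M1*R1^2 = 3*64 = 192
M2*R2^2 = 4*9 = 36
I_A/I_B = 192/36 = 16/3

16/3


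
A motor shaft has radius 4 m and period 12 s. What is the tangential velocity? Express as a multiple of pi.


Given: radius r = 4 m, period T = 12 s
Using v = 2*pi*r / T
v = 2*pi*4 / 12
v = 8*pi / 12
v = 2/3*pi m/s

2/3*pi m/s


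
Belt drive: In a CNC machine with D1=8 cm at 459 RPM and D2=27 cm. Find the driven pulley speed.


Given: D1 = 8 cm, w1 = 459 RPM, D2 = 27 cm
Using D1*w1 = D2*w2
w2 = D1*w1 / D2
w2 = 8*459 / 27
w2 = 3672 / 27
w2 = 136 RPM

136 RPM


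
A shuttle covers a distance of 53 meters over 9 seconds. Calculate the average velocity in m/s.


Given: distance d = 53 m, time t = 9 s
Using v = d / t
v = 53 / 9
v = 53/9 m/s

53/9 m/s


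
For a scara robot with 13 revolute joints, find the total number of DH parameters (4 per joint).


Given: 13 joints, 4 DH parameters per joint (d, theta, a, alpha)
Total DH parameters = number_of_joints * 4
Total = 13 * 4
Total = 52

52


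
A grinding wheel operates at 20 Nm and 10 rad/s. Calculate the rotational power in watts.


Given: tau = 20 Nm, omega = 10 rad/s
Using P = tau * omega
P = 20 * 10
P = 200 W

200 W


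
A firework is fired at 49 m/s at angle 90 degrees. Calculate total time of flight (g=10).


Given: v0 = 49 m/s, theta = 90 deg, g = 10 m/s^2
sin(90) = 1
Using T = 2*v0*sin(theta) / g
T = 2*49*1 / 10
T = 98 / 10
T = 49/5 s

49/5 s


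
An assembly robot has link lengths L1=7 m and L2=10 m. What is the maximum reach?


Given: L1 = 7 m, L2 = 10 m
For a 2-link planar arm, max reach = L1 + L2 (fully extended)
Max reach = 7 + 10
Max reach = 17 m

17 m


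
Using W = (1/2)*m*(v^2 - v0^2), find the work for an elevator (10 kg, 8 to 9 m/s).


Given: m = 10 kg, v0 = 8 m/s, v = 9 m/s
Using W = (1/2)*m*(v^2 - v0^2)
v^2 = 9^2 = 81
v0^2 = 8^2 = 64
v^2 - v0^2 = 81 - 64 = 17
W = (1/2)*10*17 = 85 J

85 J


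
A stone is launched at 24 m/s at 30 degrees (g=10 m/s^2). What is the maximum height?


Given: v0 = 24 m/s, theta = 30 deg, g = 10 m/s^2
sin^2(30) = 1/4
Using H = v0^2 * sin^2(theta) / (2*g)
H = 24^2 * 1/4 / (2*10)
H = 576 * 1/4 / 20
H = 144 / 20
H = 36/5 m

36/5 m


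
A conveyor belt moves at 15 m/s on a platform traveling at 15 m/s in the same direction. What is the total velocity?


Given: object velocity = 15 m/s, platform velocity = 15 m/s (same direction)
Using classical velocity addition: v_total = v_object + v_platform
v_total = 15 + 15
v_total = 30 m/s

30 m/s


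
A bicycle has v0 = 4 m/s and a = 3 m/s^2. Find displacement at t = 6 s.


Given: v0 = 4 m/s, a = 3 m/s^2, t = 6 s
Using s = v0*t + (1/2)*a*t^2
s = 4*6 + (1/2)*3*6^2
s = 24 + (1/2)*108
s = 24 + 54
s = 78

78 m


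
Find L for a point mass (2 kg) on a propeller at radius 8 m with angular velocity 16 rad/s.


Given: m = 2 kg, r = 8 m, omega = 16 rad/s
For a point mass: I = m*r^2
I = 2*8^2 = 2*64 = 128
L = I*omega = 128*16
L = 2048 kg*m^2/s

2048 kg*m^2/s


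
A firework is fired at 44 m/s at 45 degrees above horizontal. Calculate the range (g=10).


Given: v0 = 44 m/s, theta = 45 deg, g = 10 m/s^2
sin(2*45) = sin(90) = 1
Using R = v0^2 * sin(2*theta) / g
R = 44^2 * 1 / 10
R = 1936 / 10
R = 968/5 m

968/5 m


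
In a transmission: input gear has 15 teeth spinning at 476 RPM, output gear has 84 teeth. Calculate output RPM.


Given: N1 = 15 teeth, w1 = 476 RPM, N2 = 84 teeth
Using N1*w1 = N2*w2
w2 = N1*w1 / N2
w2 = 15*476 / 84
w2 = 7140 / 84
w2 = 85 RPM

85 RPM


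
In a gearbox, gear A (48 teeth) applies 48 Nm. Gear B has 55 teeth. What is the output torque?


Given: N1 = 48, N2 = 55, T1 = 48 Nm
Using T2/T1 = N2/N1
T2 = T1 * N2 / N1
T2 = 48 * 55 / 48
T2 = 2640 / 48
T2 = 55 Nm

55 Nm


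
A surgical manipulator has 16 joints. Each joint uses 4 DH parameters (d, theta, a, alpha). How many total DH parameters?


Given: 16 joints, 4 DH parameters per joint (d, theta, a, alpha)
Total DH parameters = number_of_joints * 4
Total = 16 * 4
Total = 64

64


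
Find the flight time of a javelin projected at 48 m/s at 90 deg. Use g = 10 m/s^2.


Given: v0 = 48 m/s, theta = 90 deg, g = 10 m/s^2
sin(90) = 1
Using T = 2*v0*sin(theta) / g
T = 2*48*1 / 10
T = 96 / 10
T = 48/5 s

48/5 s


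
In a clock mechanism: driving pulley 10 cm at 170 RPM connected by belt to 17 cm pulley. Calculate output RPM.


Given: D1 = 10 cm, w1 = 170 RPM, D2 = 17 cm
Using D1*w1 = D2*w2
w2 = D1*w1 / D2
w2 = 10*170 / 17
w2 = 1700 / 17
w2 = 100 RPM

100 RPM


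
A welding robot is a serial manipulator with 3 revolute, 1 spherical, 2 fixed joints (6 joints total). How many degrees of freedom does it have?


Given: serial robot with 3 revolute, 1 spherical, 2 fixed joints
DOF contribution per joint type: revolute=1, prismatic=1, spherical=3, fixed=0
DOF = 3*1 + 1*3 + 2*0
DOF = 6

6


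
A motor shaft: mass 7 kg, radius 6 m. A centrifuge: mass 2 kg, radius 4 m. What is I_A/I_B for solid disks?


Given: M1=7 kg, R1=6 m, M2=2 kg, R2=4 m
For a disk: I = (1/2)*M*R^2, so I_A/I_B = (M1*R1^2)/(M2*R2^2)
M1*R1^2 = 7*36 = 252
M2*R2^2 = 2*16 = 32
I_A/I_B = 252/32 = 63/8

63/8


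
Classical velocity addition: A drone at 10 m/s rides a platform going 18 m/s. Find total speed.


Given: object velocity = 10 m/s, platform velocity = 18 m/s (same direction)
Using classical velocity addition: v_total = v_object + v_platform
v_total = 10 + 18
v_total = 28 m/s

28 m/s


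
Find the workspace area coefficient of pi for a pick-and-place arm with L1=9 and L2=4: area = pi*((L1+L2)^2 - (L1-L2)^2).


Given: L1 = 9, L2 = 4
(L1+L2)^2 = (13)^2 = 169
(L1-L2)^2 = (5)^2 = 25
Difference = 169 - 25 = 144
This equals 4*L1*L2 = 4*9*4 = 144
Workspace area = 144*pi

144


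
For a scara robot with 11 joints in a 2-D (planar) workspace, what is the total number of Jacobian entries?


Given: task space dimension = 2, joints = 11
Jacobian is a 2 x 11 matrix
Total entries = rows * columns
Total = 2 * 11
Total = 22

22


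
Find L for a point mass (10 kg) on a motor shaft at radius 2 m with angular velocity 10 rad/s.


Given: m = 10 kg, r = 2 m, omega = 10 rad/s
For a point mass: I = m*r^2
I = 10*2^2 = 10*4 = 40
L = I*omega = 40*10
L = 400 kg*m^2/s

400 kg*m^2/s


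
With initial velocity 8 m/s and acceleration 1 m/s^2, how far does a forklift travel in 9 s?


Given: v0 = 8 m/s, a = 1 m/s^2, t = 9 s
Using s = v0*t + (1/2)*a*t^2
s = 8*9 + (1/2)*1*9^2
s = 72 + (1/2)*81
s = 72 + 81/2
s = 225/2

225/2 m


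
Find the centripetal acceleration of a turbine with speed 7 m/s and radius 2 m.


Given: v = 7 m/s, r = 2 m
Using a_c = v^2 / r
a_c = 7^2 / 2
a_c = 49 / 2
a_c = 49/2 m/s^2

49/2 m/s^2


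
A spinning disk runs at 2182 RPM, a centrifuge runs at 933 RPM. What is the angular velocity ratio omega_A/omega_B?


Given: RPM_A = 2182, RPM_B = 933
omega = 2*pi*RPM/60, so omega_A/omega_B = RPM_A / RPM_B
omega_A/omega_B = 2182 / 933
omega_A/omega_B = 2182/933

2182/933


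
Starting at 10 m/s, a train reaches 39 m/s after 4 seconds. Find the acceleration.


Given: initial velocity v0 = 10 m/s, final velocity v = 39 m/s, time t = 4 s
Using a = (v - v0) / t
a = (39 - 10) / 4
a = 29 / 4
a = 29/4 m/s^2

29/4 m/s^2


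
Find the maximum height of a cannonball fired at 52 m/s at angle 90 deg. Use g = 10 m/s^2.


Given: v0 = 52 m/s, theta = 90 deg, g = 10 m/s^2
sin^2(90) = 1
Using H = v0^2 * sin^2(theta) / (2*g)
H = 52^2 * 1 / (2*10)
H = 2704 * 1 / 20
H = 2704 / 20
H = 676/5 m

676/5 m


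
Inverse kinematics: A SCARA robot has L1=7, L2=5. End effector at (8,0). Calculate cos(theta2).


Given: L1 = 7, L2 = 5, target (x, y) = (8, 0)
Using cos(theta2) = (x^2 + y^2 - L1^2 - L2^2) / (2*L1*L2)
x^2 + y^2 = 8^2 + 0 = 64
L1^2 + L2^2 = 49 + 25 = 74
Numerator = 64 - 74 = -10
Denominator = 2*7*5 = 70
cos(theta2) = -10/70 = -1/7

-1/7


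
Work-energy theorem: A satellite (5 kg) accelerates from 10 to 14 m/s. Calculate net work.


Given: m = 5 kg, v0 = 10 m/s, v = 14 m/s
Using W = (1/2)*m*(v^2 - v0^2)
v^2 = 14^2 = 196
v0^2 = 10^2 = 100
v^2 - v0^2 = 196 - 100 = 96
W = (1/2)*5*96 = 240 J

240 J


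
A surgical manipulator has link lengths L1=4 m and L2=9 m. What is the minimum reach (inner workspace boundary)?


Given: L1 = 4 m, L2 = 9 m
For a 2-link planar arm, min reach = |L1 - L2| (second link folded back)
Min reach = |4 - 9|
Min reach = 5 m

5 m


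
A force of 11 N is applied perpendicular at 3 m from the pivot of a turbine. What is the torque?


Given: F = 11 N, r = 3 m, angle = 90 deg (perpendicular)
Using tau = F * r * sin(90)
sin(90) = 1
tau = 11 * 3 * 1
tau = 33 Nm

33 Nm


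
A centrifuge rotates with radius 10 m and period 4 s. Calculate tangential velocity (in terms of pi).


Given: radius r = 10 m, period T = 4 s
Using v = 2*pi*r / T
v = 2*pi*10 / 4
v = 20*pi / 4
v = 5*pi m/s

5*pi m/s


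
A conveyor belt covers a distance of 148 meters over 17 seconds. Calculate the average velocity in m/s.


Given: distance d = 148 m, time t = 17 s
Using v = d / t
v = 148 / 17
v = 148/17 m/s

148/17 m/s


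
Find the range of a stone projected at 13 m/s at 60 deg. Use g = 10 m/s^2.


Given: v0 = 13 m/s, theta = 60 deg, g = 10 m/s^2
sin(2*60) = sin(120) = sqrt(3)/2
Using R = v0^2 * sin(2*theta) / g
R = 13^2 * (sqrt(3)/2) / 10
R = 169 * sqrt(3) / 20
R = 169/20*sqrt(3) m

169/20*sqrt(3) m


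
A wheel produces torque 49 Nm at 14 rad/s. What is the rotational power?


Given: tau = 49 Nm, omega = 14 rad/s
Using P = tau * omega
P = 49 * 14
P = 686 W

686 W


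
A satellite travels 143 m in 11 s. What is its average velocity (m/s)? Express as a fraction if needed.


Given: distance d = 143 m, time t = 11 s
Using v = d / t
v = 143 / 11
v = 13 m/s

13 m/s


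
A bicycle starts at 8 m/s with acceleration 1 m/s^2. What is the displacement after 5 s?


Given: v0 = 8 m/s, a = 1 m/s^2, t = 5 s
Using s = v0*t + (1/2)*a*t^2
s = 8*5 + (1/2)*1*5^2
s = 40 + (1/2)*25
s = 40 + 25/2
s = 105/2

105/2 m


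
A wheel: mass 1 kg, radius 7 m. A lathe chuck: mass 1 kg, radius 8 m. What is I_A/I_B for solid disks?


Given: M1=1 kg, R1=7 m, M2=1 kg, R2=8 m
For a disk: I = (1/2)*M*R^2, so I_A/I_B = (M1*R1^2)/(M2*R2^2)
M1*R1^2 = 1*49 = 49
M2*R2^2 = 1*64 = 64
I_A/I_B = 49/64 = 49/64

49/64


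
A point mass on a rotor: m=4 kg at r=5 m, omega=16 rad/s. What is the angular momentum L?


Given: m = 4 kg, r = 5 m, omega = 16 rad/s
For a point mass: I = m*r^2
I = 4*5^2 = 4*25 = 100
L = I*omega = 100*16
L = 1600 kg*m^2/s

1600 kg*m^2/s


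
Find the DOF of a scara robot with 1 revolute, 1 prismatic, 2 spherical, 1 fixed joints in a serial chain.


Given: serial robot with 1 revolute, 1 prismatic, 2 spherical, 1 fixed joints
DOF contribution per joint type: revolute=1, prismatic=1, spherical=3, fixed=0
DOF = 1*1 + 1*1 + 2*3 + 1*0
DOF = 8

8


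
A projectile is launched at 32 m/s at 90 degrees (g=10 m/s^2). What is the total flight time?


Given: v0 = 32 m/s, theta = 90 deg, g = 10 m/s^2
sin(90) = 1
Using T = 2*v0*sin(theta) / g
T = 2*32*1 / 10
T = 64 / 10
T = 32/5 s

32/5 s


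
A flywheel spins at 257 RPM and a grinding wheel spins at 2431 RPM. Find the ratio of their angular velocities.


Given: RPM_A = 257, RPM_B = 2431
omega = 2*pi*RPM/60, so omega_A/omega_B = RPM_A / RPM_B
omega_A/omega_B = 257 / 2431
omega_A/omega_B = 257/2431

257/2431


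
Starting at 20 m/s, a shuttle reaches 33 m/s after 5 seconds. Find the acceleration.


Given: initial velocity v0 = 20 m/s, final velocity v = 33 m/s, time t = 5 s
Using a = (v - v0) / t
a = (33 - 20) / 5
a = 13 / 5
a = 13/5 m/s^2

13/5 m/s^2
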